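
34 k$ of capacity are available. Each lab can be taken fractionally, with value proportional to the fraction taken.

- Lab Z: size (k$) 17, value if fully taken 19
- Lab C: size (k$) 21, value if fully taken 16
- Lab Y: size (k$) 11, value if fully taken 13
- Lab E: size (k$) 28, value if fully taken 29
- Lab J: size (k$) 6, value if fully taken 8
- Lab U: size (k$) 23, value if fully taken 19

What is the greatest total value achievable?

Rank by value-to-size ratio: Lab J 8/6≈1.33, Lab Y 13/11≈1.18, Lab Z 19/17≈1.12, Lab E 29/28≈1.04, Lab U 19/23≈0.826, Lab C 16/21≈0.762.
Take all of Lab J (6 k$, value 8) → 28 k$ left.
Lab Y: take in full, 11 k$ for value 13 → 17 left.
Lab Z: take in full, 17 k$ for value 19 → 0 left.
Total value = 40.

40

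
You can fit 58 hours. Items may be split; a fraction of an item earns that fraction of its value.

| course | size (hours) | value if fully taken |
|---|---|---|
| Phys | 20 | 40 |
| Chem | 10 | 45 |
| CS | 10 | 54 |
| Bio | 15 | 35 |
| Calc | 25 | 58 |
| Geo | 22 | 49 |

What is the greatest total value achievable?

187.36

Best value per unit of size first: CS 54/10≈5.4, Chem 45/10≈4.5, Bio 35/15≈2.33, Calc 58/25≈2.32, Geo 49/22≈2.23, Phys 40/20≈2.
CS: take in full, 10 hours for value 54 ; 48 left.
All 10 hours of Chem fit (value 45) ; 38 remain.
Bio: take in full, 15 hours for value 35 ; 23 left.
Fill the last 23 hours with part of Calc: 23/25 of it earns 53.36.
Total value = 187.36.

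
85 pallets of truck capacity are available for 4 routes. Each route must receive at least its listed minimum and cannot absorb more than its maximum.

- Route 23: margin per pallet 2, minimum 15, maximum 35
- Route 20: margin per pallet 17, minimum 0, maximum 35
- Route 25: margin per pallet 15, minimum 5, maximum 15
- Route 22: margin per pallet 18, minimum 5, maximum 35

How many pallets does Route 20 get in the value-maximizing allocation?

Meeting every minimum uses 15+0+5+5 = 25 pallets, leaving 60.
Rank by margin per pallet: Route 22 18 > Route 20 17 > Route 25 15 > Route 23 2.
Give Route 22 30 more to hit its cap of 35 ; 30 left.
Route 20 has room for 35 more but only 30 remain, so it gets 30.

30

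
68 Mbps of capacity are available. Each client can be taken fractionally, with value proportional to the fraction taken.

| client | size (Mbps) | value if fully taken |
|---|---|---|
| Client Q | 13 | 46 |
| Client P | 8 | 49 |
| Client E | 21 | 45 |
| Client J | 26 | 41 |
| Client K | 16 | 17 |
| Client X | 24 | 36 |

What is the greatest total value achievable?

181

Rank by value-to-size ratio: Client P 49/8≈6.12, Client Q 46/13≈3.54, Client E 45/21≈2.14, Client J 41/26≈1.58, Client X 36/24≈1.5, Client K 17/16≈1.06.
All 8 Mbps of Client P fit (value 49) — 60 remain.
Take all of Client Q (13 Mbps, value 46) — 47 Mbps left.
Take all of Client E (21 Mbps, value 45) — 26 Mbps left.
Take all of Client J (26 Mbps, value 41) — 0 Mbps left.
Total value = 181.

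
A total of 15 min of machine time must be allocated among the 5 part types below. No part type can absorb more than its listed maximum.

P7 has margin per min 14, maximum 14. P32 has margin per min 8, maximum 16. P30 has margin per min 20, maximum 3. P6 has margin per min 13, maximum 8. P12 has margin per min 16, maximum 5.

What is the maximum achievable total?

Rank by margin per min: P30 20 > P12 16 > P7 14 > P6 13 > P32 8.
Give P30 3 to hit its cap of 3 — 12 left.
Give P12 5 to hit its cap of 5 — 7 left.
P7: +7 (room for 14) → 7. Pool exhausted.
Total = 14×7 + 20×3 + 16×5 = 238.

238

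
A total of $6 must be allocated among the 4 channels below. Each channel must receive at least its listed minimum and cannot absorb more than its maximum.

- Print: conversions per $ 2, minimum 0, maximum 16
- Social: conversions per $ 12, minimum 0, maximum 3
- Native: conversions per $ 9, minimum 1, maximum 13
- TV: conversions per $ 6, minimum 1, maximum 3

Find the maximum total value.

Meeting every minimum uses 0+0+1+1 = 2 $, leaving 4.
Rank by conversions per $: Social 12 > Native 9 > TV 6 > Print 2.
Give Social 3 more to hit its cap of 3 ; 1 left.
Native has room for 12 more but only 1 remain, so it gets 2.
Total = 12×3 + 9×2 + 6×1 = 60.

60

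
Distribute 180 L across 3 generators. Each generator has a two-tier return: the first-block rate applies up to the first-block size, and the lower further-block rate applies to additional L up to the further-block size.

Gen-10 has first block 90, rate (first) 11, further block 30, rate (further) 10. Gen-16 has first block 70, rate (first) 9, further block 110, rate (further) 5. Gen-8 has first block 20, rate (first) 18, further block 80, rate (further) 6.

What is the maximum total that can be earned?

2010

Treat each block as its own option and order by rate: Gen-8/T1 18 > Gen-10/T1 11 > Gen-10/T2 10 > Gen-16/T1 9 > Gen-8/T2 6 > Gen-16/T2 5.
Gen-8/T1 (18): +20 → 160 left.
Gen-10 T1 at 11: fill all 90 → 70 left.
Gen-10 T2 at 10: fill all 30 → 40 left.
40 remain; put them into Gen-16 T1 at 9.
Total = 18×20 + 11×90 + 10×30 + 9×40 = 2010.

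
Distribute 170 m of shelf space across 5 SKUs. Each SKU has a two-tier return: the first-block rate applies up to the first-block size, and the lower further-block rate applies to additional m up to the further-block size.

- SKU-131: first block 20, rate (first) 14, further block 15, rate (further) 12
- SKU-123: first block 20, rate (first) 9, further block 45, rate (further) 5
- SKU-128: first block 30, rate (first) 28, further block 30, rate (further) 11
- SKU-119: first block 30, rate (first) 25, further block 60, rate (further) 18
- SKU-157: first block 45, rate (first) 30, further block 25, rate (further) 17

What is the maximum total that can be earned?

Treat each block as its own option and order by rate: SKU-157/first 30 > SKU-128/first 28 > SKU-119/first 25 > SKU-119/second 18 > SKU-157/second 17 > SKU-131/first 14 > SKU-131/second 12 > SKU-128/second 11 > SKU-123/first 9 > SKU-123/second 5.
SKU-157/first (30): +45 — 125 left.
Fill SKU-128 first block (30 at 28) — 95 left.
SKU-119 first at 25: fill all 30 — 65 left.
SKU-119 second at 18: fill all 60 — 5 left.
SKU-157/second: +5 of 25 at 17; pool empty.
Total = 30×45 + 28×30 + 25×30 + 18×60 + 17×5 = 4105.

4105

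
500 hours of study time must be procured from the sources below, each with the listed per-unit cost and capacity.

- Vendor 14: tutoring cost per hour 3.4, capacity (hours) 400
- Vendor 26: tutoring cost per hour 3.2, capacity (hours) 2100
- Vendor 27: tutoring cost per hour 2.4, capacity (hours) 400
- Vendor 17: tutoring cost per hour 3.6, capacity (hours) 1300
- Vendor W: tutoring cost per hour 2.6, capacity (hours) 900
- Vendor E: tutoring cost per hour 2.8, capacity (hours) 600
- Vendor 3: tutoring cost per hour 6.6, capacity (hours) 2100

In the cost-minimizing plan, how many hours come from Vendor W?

100

Fill from the cheapest source first.
Vendor 27 at 2.4: take all 400 hours — 100 still needed.
Vendor W (2.6): take the remaining 100 — done.
Vendor E, Vendor 26, Vendor 14, Vendor 17, Vendor 3: unused.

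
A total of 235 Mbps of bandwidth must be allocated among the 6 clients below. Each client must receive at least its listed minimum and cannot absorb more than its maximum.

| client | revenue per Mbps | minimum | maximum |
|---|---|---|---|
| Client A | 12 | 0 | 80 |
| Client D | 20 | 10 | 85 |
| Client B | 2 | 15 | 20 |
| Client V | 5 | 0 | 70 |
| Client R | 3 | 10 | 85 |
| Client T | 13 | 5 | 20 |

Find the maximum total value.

Meeting every minimum uses 0+10+15+0+10+5 = 40 Mbps, leaving 195.
Rank by revenue per Mbps: Client D 20 > Client T 13 > Client A 12 > Client V 5 > Client R 3 > Client B 2.
Client D: +75 to 85 (cap) → 120 left.
Client T: +15 to 20 (cap) → 105 left.
Client A takes 80 more to reach its cap of 80 → 25 left.
Client V has room for 70 more but only 25 remain, so it gets 25.
Total = 12×80 + 20×85 + 2×15 + 5×25 + 3×10 + 13×20 = 3105.

3105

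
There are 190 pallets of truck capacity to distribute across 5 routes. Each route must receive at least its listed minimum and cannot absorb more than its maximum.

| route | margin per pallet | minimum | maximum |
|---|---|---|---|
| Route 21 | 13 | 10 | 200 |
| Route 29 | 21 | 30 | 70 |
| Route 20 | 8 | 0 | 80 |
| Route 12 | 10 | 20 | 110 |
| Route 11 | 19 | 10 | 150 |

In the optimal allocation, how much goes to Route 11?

90

Meeting every minimum uses 10+30+0+20+10 = 70 pallets, leaving 120.
Rank by margin per pallet: Route 29 21 > Route 11 19 > Route 21 13 > Route 12 10 > Route 20 8.
Give Route 29 40 more to hit its cap of 70 — 80 left.
Route 11: +80 (room for 140) → 90. Pool exhausted.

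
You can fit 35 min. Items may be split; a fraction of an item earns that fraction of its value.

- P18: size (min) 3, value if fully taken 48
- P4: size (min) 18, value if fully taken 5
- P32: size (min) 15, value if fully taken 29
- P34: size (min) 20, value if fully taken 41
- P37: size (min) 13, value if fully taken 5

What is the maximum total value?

Sort by value density: P18 48/3≈16, P34 41/20≈2.05, P32 29/15≈1.93, P37 5/13≈0.385, P4 5/18≈0.278.
Take all of P18 (3 min, value 48) → 32 min left.
All 20 min of P34 fit (value 41) → 12 remain.
12 min left: a 12/15 share of P32 gives 29×12/15 = 23.2.
Total value = 112.2.

112.2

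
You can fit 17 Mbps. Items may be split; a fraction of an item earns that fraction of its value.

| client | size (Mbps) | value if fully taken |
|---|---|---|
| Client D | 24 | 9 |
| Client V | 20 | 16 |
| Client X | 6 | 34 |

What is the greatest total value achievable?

Best value per unit of size first: Client X 34/6≈5.67, Client V 16/20≈0.8, Client D 9/24≈0.375.
Client X: take in full, 6 Mbps for value 34 — 11 left.
Only 11 Mbps remain; take 11/20 of Client V for value 16×11/20 = 8.8.
Total value = 42.8.

42.8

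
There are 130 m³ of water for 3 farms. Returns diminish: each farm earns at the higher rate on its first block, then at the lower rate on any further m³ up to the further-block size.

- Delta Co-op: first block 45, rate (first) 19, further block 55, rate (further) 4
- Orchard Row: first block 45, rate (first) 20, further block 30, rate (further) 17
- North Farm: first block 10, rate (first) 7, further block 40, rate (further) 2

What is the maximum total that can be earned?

2335

Treat each block as its own option and order by rate: Orchard Row/first 20 > Delta Co-op/first 19 > Orchard Row/second 17 > North Farm/first 7 > Delta Co-op/second 4 > North Farm/second 2.
Orchard Row/first (20): +45 ; 85 left.
Fill Delta Co-op first block (45 at 19) ; 40 left.
Fill Orchard Row second block (30 at 17) ; 10 left.
North Farm first at 7: fill all 10 ; 0 left.
Total = 20×45 + 19×45 + 17×30 + 7×10 = 2335.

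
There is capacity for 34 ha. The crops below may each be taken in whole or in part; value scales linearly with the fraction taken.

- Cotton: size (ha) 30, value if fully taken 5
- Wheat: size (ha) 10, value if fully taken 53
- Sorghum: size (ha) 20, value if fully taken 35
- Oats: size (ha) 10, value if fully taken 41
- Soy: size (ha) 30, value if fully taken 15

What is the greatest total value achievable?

Best value per unit of size first: Wheat 53/10≈5.3, Oats 41/10≈4.1, Sorghum 35/20≈1.75, Soy 15/30≈0.5, Cotton 5/30≈0.167.
All 10 ha of Wheat fit (value 53) ; 24 remain.
All 10 ha of Oats fit (value 41) ; 14 remain.
14 ha left: a 14/20 share of Sorghum gives 35×14/20 = 24.5.
Total value = 118.5.

118.5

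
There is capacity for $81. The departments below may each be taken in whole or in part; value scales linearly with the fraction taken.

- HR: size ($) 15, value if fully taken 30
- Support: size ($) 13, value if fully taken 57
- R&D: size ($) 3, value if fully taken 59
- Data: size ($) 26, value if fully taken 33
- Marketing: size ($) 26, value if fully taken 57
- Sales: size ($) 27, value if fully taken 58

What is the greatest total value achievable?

255

Rank by value-to-size ratio: R&D 59/3≈19.7, Support 57/13≈4.38, Marketing 57/26≈2.19, Sales 58/27≈2.15, HR 30/15≈2, Data 33/26≈1.27.
All 3 $ of R&D fit (value 59) ; 78 remain.
Support: take in full, 13 $ for value 57 ; 65 left.
All 26 $ of Marketing fit (value 57) ; 39 remain.
Sales: take in full, 27 $ for value 58 ; 12 left.
12 $ left: a 12/15 share of HR gives 30×12/15 = 24.
Total value = 255.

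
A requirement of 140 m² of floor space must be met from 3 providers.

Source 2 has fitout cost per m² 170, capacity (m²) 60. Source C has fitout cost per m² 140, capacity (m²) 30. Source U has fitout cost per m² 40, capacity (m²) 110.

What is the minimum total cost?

8600

Use providers in increasing cost order.
Source U at 40: take all 110 m² ; 30 still needed.
Source C at 140: take all 30 m² ; 0 still needed.
Source 2: unused.
Cost = 110×40 + 30×140 = 8600.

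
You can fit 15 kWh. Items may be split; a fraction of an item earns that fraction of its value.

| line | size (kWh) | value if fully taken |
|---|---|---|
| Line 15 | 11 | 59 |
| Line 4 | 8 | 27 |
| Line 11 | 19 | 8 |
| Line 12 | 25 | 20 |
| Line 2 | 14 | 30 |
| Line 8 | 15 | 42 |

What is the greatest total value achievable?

Rank by value-to-size ratio: Line 15 59/11≈5.36, Line 4 27/8≈3.38, Line 8 42/15≈2.8, Line 2 30/14≈2.14, Line 12 20/25≈0.8, Line 11 8/19≈0.421.
All 11 kWh of Line 15 fit (value 59) — 4 remain.
Fill the last 4 kWh with part of Line 4: 4/8 of it earns 13.5.
Total value = 72.5.

72.5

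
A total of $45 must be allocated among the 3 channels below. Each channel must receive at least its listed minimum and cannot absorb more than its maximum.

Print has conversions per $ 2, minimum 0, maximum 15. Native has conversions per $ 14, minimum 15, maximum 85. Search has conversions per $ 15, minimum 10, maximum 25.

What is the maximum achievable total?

Meeting every minimum uses 0+15+10 = 25 $, leaving 20.
Rank by conversions per $: Search 15 > Native 14 > Print 2.
Search takes 15 more to reach its cap of 25 → 5 left.
Only 5 left; Native takes them to reach 20.
Total = 14×20 + 15×25 = 655.

655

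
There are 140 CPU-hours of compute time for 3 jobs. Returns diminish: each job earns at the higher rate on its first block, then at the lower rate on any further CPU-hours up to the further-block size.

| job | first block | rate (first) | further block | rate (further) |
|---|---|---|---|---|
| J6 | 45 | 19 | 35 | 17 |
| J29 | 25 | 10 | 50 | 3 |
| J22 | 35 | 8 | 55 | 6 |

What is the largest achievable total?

Rank every tier by rate: J6/T1 19 > J6/T2 17 > J29/T1 10 > J22/T1 8 > J22/T2 6 > J29/T2 3.
Fill J6 T1 block (45 at 19) → 95 left.
Fill J6 T2 block (35 at 17) → 60 left.
Fill J29 T1 block (25 at 10) → 35 left.
Fill J22 T1 block (35 at 8) → 0 left.
Total = 19×45 + 17×35 + 10×25 + 8×35 = 1980.

1980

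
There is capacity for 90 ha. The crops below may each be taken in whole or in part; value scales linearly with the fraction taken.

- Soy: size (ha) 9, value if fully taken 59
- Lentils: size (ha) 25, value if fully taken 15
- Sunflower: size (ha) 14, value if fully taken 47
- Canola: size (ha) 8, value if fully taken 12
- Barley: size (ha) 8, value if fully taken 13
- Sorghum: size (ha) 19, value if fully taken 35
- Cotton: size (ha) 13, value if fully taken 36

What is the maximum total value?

Best value per unit of size first: Soy 59/9≈6.56, Sunflower 47/14≈3.36, Cotton 36/13≈2.77, Sorghum 35/19≈1.84, Barley 13/8≈1.62, Canola 12/8≈1.5, Lentils 15/25≈0.6.
Take all of Soy (9 ha, value 59) ; 81 ha left.
Take all of Sunflower (14 ha, value 47) ; 67 ha left.
All 13 ha of Cotton fit (value 36) ; 54 remain.
Take all of Sorghum (19 ha, value 35) ; 35 ha left.
Barley: take in full, 8 ha for value 13 ; 27 left.
Canola: take in full, 8 ha for value 12 ; 19 left.
Only 19 ha remain; take 19/25 of Lentils for value 15×19/25 = 11.4.
Total value = 213.4.

213.4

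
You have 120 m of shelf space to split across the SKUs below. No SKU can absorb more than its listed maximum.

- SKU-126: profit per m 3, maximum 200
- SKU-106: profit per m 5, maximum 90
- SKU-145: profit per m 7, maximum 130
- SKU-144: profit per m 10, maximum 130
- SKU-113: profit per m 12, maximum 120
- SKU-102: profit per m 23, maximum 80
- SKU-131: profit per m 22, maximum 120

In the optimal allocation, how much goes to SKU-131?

40

Highest profit per m first: SKU-102 23 > SKU-131 22 > SKU-113 12 > SKU-144 10 > SKU-145 7 > SKU-106 5 > SKU-126 3.
Give SKU-102 80 to hit its cap of 80 — 40 left.
SKU-131 has room for 120 but only 40 remain, so it gets 40.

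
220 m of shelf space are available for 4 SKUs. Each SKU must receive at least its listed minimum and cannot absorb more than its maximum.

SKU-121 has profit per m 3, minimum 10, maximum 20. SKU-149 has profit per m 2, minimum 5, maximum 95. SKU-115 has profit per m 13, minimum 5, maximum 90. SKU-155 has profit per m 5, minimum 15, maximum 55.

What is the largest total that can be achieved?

1615

Meeting every minimum uses 10+5+5+15 = 35 m, leaving 185.
Rank by profit per m: SKU-115 13 > SKU-155 5 > SKU-121 3 > SKU-149 2.
Give SKU-115 85 more to hit its cap of 90 ; 100 left.
SKU-155: +40 to 55 (cap) ; 60 left.
Give SKU-121 10 more to hit its cap of 20 ; 50 left.
Only 50 left; SKU-149 takes them to reach 55.
Total = 3×20 + 2×55 + 13×90 + 5×55 = 1615.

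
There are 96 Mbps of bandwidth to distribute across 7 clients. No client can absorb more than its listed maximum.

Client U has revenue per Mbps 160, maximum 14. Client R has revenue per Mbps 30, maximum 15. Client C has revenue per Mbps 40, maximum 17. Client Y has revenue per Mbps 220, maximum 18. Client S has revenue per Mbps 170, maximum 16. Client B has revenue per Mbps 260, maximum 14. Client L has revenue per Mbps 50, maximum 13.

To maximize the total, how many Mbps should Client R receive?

4

Rank by revenue per Mbps: Client B 260 > Client Y 220 > Client S 170 > Client U 160 > Client L 50 > Client C 40 > Client R 30.
Client B: +14 to 14 (cap) — 82 left.
Client Y takes 18 to reach its cap of 18 — 64 left.
Client S: +16 to 16 (cap) — 48 left.
Give Client U 14 to hit its cap of 14 — 34 left.
Give Client L 13 to hit its cap of 13 — 21 left.
Client C: +17 to 17 (cap) — 4 left.
Client R: +4 (room for 15) → 4. Pool exhausted.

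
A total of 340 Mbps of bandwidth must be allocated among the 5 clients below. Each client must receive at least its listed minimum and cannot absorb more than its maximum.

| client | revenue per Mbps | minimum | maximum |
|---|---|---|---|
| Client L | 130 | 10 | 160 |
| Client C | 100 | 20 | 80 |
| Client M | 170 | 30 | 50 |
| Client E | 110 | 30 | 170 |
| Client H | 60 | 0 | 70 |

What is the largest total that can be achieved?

Meeting every minimum uses 10+20+30+30+0 = 90 Mbps, leaving 250.
Highest revenue per Mbps first: Client M 170 > Client L 130 > Client E 110 > Client C 100 > Client H 60.
Give Client M 20 more to hit its cap of 50 ; 230 left.
Client L: +150 to 160 (cap) ; 80 left.
Only 80 left; Client E takes them to reach 110.
Total = 130×160 + 100×20 + 170×50 + 110×110 = 43400.

43400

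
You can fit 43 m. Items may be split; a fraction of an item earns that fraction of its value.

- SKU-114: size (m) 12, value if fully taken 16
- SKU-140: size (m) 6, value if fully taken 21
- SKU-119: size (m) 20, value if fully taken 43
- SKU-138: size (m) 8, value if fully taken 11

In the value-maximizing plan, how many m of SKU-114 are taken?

9

Rank by value-to-size ratio: SKU-140 21/6≈3.5, SKU-119 43/20≈2.15, SKU-138 11/8≈1.38, SKU-114 16/12≈1.33.
SKU-140: take in full, 6 m for value 21 ; 37 left.
All 20 m of SKU-119 fit (value 43) ; 17 remain.
SKU-138: take in full, 8 m for value 11 ; 9 left.
9 m left: a 9/12 share of SKU-114 gives 16×9/12 = 12.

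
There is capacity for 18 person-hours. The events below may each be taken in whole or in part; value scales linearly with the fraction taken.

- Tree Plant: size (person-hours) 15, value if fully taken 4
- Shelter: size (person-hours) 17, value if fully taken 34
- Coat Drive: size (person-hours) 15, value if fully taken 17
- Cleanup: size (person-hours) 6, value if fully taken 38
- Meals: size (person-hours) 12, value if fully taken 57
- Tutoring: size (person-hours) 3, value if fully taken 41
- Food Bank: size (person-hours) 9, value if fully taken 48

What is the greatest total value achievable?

127

Sort by value density: Tutoring 41/3≈13.7, Cleanup 38/6≈6.33, Food Bank 48/9≈5.33, Meals 57/12≈4.75, Shelter 34/17≈2, Coat Drive 17/15≈1.13, Tree Plant 4/15≈0.267.
Tutoring: take in full, 3 person-hours for value 41 ; 15 left.
Take all of Cleanup (6 person-hours, value 38) ; 9 person-hours left.
Food Bank: take in full, 9 person-hours for value 48 ; 0 left.
Total value = 127.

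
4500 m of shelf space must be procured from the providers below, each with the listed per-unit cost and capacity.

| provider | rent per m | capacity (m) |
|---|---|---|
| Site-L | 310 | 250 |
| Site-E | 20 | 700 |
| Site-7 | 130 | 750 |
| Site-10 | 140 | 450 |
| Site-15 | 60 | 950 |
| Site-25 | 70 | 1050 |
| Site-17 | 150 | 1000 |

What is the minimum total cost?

Cheapest first:
Take 700 from Site-E at 20 — need 3800 more.
Site-15 (60): use full 950 — 2850 m to go.
Site-25 (70): use full 1050 — 1800 m to go.
Site-7 (130): use full 750 — 1050 m to go.
Site-10 at 140: take all 450 m — 600 still needed.
Take 600 from Site-17 at 150 to finish.
Site-L: unused.
Cost = 700×20 + 950×60 + 1050×70 + 750×130 + 450×140 + 600×150 = 395000.

395000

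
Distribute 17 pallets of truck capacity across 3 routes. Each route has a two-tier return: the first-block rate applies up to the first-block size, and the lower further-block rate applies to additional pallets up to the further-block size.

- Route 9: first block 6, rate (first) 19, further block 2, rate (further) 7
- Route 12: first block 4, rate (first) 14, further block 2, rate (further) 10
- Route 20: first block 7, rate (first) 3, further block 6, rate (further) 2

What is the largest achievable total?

Order all 6 blocks by rate: Route 9/first 19 > Route 12/first 14 > Route 12/second 10 > Route 9/second 7 > Route 20/first 3 > Route 20/second 2.
Route 9/first (19): +6 → 11 left.
Fill Route 12 first block (4 at 14) → 7 left.
Fill Route 12 second block (2 at 10) → 5 left.
Route 9/second (7): +2 → 3 left.
Route 20/first: +3 of 7 at 3; pool empty.
Total = 19×6 + 14×4 + 10×2 + 7×2 + 3×3 = 213.

213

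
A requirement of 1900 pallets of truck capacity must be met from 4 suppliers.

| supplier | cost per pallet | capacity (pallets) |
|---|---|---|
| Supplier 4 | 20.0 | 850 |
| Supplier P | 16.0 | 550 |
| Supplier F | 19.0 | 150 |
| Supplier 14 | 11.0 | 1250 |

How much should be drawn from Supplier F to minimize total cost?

Fill from the cheapest supplier first.
Supplier 14 at 11.0: take all 1250 pallets — 650 still needed.
Take 550 from Supplier P at 16.0 — need 100 more.
Take 100 from Supplier F at 19.0 to finish.
Supplier 4: unused.

100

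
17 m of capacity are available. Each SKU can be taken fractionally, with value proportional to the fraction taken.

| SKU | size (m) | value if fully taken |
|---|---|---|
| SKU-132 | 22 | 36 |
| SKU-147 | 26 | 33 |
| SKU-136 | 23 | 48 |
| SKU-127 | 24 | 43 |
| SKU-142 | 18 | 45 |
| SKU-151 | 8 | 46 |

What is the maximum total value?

Best value per unit of size first: SKU-151 46/8≈5.75, SKU-142 45/18≈2.5, SKU-136 48/23≈2.09, SKU-127 43/24≈1.79, SKU-132 36/22≈1.64, SKU-147 33/26≈1.27.
All 8 m of SKU-151 fit (value 46) ; 9 remain.
Fill the last 9 m with part of SKU-142: 9/18 of it earns 22.5.
Total value = 68.5.

68.5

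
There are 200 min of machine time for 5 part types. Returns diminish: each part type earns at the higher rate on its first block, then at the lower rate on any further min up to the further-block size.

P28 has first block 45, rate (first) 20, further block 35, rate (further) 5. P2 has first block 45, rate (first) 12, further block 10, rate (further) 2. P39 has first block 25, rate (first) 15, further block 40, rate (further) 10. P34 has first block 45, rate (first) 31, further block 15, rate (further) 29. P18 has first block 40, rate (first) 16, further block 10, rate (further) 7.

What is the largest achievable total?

4105

Treat each block as its own option and order by rate: P34/T1 31 > P34/T2 29 > P28/T1 20 > P18/T1 16 > P39/T1 15 > P2/T1 12 > P39/T2 10 > P18/T2 7 > P28/T2 5 > P2/T2 2.
P34/T1 (31): +45 ; 155 left.
P34/T2 (29): +15 ; 140 left.
P28 T1 at 20: fill all 45 ; 95 left.
Fill P18 T1 block (40 at 16) ; 55 left.
Fill P39 T1 block (25 at 15) ; 30 left.
P2/T1: +30 of 45 at 12; pool empty.
Total = 31×45 + 29×15 + 20×45 + 16×40 + 15×25 + 12×30 = 4105.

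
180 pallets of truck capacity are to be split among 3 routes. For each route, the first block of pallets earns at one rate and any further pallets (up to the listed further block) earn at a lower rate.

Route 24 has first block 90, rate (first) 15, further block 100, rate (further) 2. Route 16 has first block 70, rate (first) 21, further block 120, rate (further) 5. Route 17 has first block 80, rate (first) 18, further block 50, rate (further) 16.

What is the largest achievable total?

Treat each block as its own option and order by rate: Route 16/tier1 21 > Route 17/tier1 18 > Route 17/tier2 16 > Route 24/tier1 15 > Route 16/tier2 5 > Route 24/tier2 2.
Fill Route 16 tier1 block (70 at 21) — 110 left.
Route 17/tier1 (18): +80 — 30 left.
Route 17/tier2: +30 of 50 at 16; pool empty.
Total = 21×70 + 18×80 + 16×30 = 3390.

3390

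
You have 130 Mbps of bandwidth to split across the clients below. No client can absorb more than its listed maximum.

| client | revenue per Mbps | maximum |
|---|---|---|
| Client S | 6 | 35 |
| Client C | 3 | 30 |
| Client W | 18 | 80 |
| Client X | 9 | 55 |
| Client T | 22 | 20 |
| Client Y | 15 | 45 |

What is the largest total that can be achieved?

2330

Rank by revenue per Mbps: Client T 22 > Client W 18 > Client Y 15 > Client X 9 > Client S 6 > Client C 3.
Client T: +20 to 20 (cap) ; 110 left.
Client W: +80 to 80 (cap) ; 30 left.
Client Y: +30 (room for 45) → 30. Pool exhausted.
Total = 18×80 + 22×20 + 15×30 = 2330.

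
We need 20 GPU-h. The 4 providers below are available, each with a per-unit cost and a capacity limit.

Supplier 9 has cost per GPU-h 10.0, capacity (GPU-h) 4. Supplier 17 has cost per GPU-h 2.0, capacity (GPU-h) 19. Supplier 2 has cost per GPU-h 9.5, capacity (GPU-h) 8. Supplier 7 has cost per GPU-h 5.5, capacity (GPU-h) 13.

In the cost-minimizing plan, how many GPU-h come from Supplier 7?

Cheapest first:
Supplier 17 (2.0): use full 19 → 1 GPU-h to go.
Supplier 7 (5.5): take the remaining 1 → done.
Supplier 2, Supplier 9: unused.

1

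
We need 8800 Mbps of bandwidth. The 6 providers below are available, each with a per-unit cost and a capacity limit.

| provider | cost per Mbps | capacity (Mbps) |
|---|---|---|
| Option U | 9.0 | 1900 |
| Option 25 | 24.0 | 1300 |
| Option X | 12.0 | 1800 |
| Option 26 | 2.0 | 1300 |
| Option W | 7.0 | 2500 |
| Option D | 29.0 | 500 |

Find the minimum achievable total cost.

Fill from the cheapest provider first.
Option 26 at 2.0: take all 1300 Mbps ; 7500 still needed.
Take 2500 from Option W at 7.0 ; need 5000 more.
Option U (9.0): use full 1900 ; 3100 Mbps to go.
Option X (12.0): use full 1800 ; 1300 Mbps to go.
Take 1300 from Option 25 at 24.0 ; need 0 more.
Option D: unused.
Cost = 1300×2.0 + 2500×7.0 + 1900×9.0 + 1800×12.0 + 1300×24.0 = 90000.

90000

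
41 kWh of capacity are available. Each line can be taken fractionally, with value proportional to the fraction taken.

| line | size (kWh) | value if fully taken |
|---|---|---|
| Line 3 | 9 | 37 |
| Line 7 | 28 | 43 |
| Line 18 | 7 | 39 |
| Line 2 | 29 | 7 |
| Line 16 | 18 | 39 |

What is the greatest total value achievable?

Sort by value density: Line 18 39/7≈5.57, Line 3 37/9≈4.11, Line 16 39/18≈2.17, Line 7 43/28≈1.54, Line 2 7/29≈0.241.
All 7 kWh of Line 18 fit (value 39) → 34 remain.
Take all of Line 3 (9 kWh, value 37) → 25 kWh left.
Take all of Line 16 (18 kWh, value 39) → 7 kWh left.
Fill the last 7 kWh with part of Line 7: 7/28 of it earns 10.75.
Total value = 125.75.

125.75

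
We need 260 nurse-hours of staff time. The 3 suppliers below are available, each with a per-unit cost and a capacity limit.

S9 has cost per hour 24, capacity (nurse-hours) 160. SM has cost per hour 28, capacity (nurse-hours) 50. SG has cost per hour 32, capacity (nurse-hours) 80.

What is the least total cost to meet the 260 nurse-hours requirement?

Cheapest first:
Take 160 from S9 at 24 — need 100 more.
SM (28): use full 50 — 50 nurse-hours to go.
Take 50 from SG at 32 to finish.
Cost = 160×24 + 50×28 + 50×32 = 6840.

6840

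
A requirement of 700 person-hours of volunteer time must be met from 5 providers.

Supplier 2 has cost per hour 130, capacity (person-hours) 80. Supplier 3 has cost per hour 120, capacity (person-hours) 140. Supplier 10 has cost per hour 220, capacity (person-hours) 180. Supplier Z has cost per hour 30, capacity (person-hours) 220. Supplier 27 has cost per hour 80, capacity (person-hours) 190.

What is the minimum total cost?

64400

Fill from the cheapest provider first.
Take 220 from Supplier Z at 30 — need 480 more.
Supplier 27 (80): use full 190 — 290 person-hours to go.
Take 140 from Supplier 3 at 120 — need 150 more.
Supplier 2 (130): use full 80 — 70 person-hours to go.
Take 70 from Supplier 10 at 220 to finish.
Cost = 220×30 + 190×80 + 140×120 + 80×130 + 70×220 = 64400.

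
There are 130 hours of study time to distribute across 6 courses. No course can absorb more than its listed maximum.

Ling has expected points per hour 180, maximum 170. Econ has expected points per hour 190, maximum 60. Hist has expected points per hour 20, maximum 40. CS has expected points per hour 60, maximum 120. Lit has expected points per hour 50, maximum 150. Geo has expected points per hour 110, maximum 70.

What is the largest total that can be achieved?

Rank by expected points per hour: Econ 190 > Ling 180 > Geo 110 > CS 60 > Lit 50 > Hist 20.
Econ: +60 to 60 (cap) ; 70 left.
Only 70 left; Ling takes them to reach 70.
Total = 180×70 + 190×60 = 24000.

24000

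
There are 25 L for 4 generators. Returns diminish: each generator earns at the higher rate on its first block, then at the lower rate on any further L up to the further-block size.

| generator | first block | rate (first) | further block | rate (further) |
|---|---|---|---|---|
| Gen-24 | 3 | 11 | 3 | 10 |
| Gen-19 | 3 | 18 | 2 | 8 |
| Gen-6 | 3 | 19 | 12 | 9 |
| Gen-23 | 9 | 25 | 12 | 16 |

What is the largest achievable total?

Treat each block as its own option and order by rate: Gen-23/tier1 25 > Gen-6/tier1 19 > Gen-19/tier1 18 > Gen-23/tier2 16 > Gen-24/tier1 11 > Gen-24/tier2 10 > Gen-6/tier2 9 > Gen-19/tier2 8.
Gen-23 tier1 at 25: fill all 9 → 16 left.
Fill Gen-6 tier1 block (3 at 19) → 13 left.
Gen-19 tier1 at 18: fill all 3 → 10 left.
10 remain; put them into Gen-23 tier2 at 16.
Total = 25×9 + 19×3 + 18×3 + 16×10 = 496.

496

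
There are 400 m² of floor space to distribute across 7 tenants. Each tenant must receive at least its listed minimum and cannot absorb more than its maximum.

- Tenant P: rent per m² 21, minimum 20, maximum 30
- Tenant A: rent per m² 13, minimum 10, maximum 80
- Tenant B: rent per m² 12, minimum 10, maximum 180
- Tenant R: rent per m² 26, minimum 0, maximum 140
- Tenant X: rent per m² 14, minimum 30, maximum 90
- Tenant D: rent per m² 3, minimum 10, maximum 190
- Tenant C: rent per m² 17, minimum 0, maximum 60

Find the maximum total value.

7480

Meeting every minimum uses 20+10+10+0+30+10+0 = 80 m², leaving 320.
Rank by rent per m²: Tenant R 26 > Tenant P 21 > Tenant C 17 > Tenant X 14 > Tenant A 13 > Tenant B 12 > Tenant D 3.
Tenant R: +140 to 140 (cap) ; 180 left.
Tenant P: +10 to 30 (cap) ; 170 left.
Tenant C takes 60 more to reach its cap of 60 ; 110 left.
Tenant X: +60 to 90 (cap) ; 50 left.
Tenant A: +50 (room for 70) → 60. Pool exhausted.
Total = 21×30 + 13×60 + 12×10 + 26×140 + 14×90 + 3×10 + 17×60 = 7480.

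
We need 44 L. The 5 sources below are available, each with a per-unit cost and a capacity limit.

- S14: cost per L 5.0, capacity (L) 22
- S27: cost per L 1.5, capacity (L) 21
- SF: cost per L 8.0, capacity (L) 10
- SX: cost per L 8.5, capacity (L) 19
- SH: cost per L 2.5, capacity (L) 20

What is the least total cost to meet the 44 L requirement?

Cheapest first:
Take 21 from S27 at 1.5 ; need 23 more.
SH at 2.5: take all 20 L ; 3 still needed.
S14 (5.0): take the remaining 3 ; done.
SF, SX: unused.
Cost = 21×1.5 + 20×2.5 + 3×5.0 = 96.5.

96.5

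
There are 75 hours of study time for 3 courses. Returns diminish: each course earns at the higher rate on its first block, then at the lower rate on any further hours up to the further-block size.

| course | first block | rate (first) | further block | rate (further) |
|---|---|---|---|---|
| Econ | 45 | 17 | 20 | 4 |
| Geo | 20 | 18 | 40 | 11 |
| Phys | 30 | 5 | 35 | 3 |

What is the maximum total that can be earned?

Treat each block as its own option and order by rate: Geo/first 18 > Econ/first 17 > Geo/second 11 > Phys/first 5 > Econ/second 4 > Phys/second 3.
Fill Geo first block (20 at 18) → 55 left.
Fill Econ first block (45 at 17) → 10 left.
Geo/second: +10 of 40 at 11; pool empty.
Total = 18×20 + 17×45 + 11×10 = 1235.

1235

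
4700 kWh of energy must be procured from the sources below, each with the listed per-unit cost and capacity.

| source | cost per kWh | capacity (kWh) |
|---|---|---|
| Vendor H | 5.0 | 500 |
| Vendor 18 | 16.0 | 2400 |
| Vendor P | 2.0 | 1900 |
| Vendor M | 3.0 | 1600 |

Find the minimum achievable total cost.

Fill from the cheapest source first.
Take 1900 from Vendor P at 2.0 — need 2800 more.
Take 1600 from Vendor M at 3.0 — need 1200 more.
Vendor H (5.0): use full 500 — 700 kWh to go.
Vendor 18 (16.0): take the remaining 700 — done.
Cost = 1900×2.0 + 1600×3.0 + 500×5.0 + 700×16.0 = 22300.

22300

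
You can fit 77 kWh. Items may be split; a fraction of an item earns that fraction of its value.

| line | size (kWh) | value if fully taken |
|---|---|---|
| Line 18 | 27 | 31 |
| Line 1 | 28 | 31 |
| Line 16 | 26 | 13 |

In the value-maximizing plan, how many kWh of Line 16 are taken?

22

Best value per unit of size first: Line 18 31/27≈1.15, Line 1 31/28≈1.11, Line 16 13/26≈0.5.
Line 18: take in full, 27 kWh for value 31 → 50 left.
All 28 kWh of Line 1 fit (value 31) → 22 remain.
22 kWh left: a 22/26 share of Line 16 gives 13×22/26 = 11.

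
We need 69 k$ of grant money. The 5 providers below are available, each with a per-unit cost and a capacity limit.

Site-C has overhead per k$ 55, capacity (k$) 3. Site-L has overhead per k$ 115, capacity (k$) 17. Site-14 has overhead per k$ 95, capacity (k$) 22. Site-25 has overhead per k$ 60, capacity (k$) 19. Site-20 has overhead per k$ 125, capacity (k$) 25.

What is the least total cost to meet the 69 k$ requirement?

6350

Fill from the cheapest provider first.
Site-C (55): use full 3 ; 66 k$ to go.
Site-25 (60): use full 19 ; 47 k$ to go.
Site-14 at 95: take all 22 k$ ; 25 still needed.
Site-L (115): use full 17 ; 8 k$ to go.
Site-20 (125): take the remaining 8 ; done.
Cost = 3×55 + 19×60 + 22×95 + 17×115 + 8×125 = 6350.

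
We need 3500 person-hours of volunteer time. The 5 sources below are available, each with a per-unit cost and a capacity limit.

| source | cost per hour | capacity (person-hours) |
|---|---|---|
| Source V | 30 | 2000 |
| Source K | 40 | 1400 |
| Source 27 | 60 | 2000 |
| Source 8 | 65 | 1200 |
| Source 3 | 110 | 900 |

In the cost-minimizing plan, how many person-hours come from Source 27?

100

Use sources in increasing cost order.
Source V (30): use full 2000 — 1500 person-hours to go.
Source K at 40: take all 1400 person-hours — 100 still needed.
Source 27 (60): take the remaining 100 — done.
Source 8, Source 3: unused.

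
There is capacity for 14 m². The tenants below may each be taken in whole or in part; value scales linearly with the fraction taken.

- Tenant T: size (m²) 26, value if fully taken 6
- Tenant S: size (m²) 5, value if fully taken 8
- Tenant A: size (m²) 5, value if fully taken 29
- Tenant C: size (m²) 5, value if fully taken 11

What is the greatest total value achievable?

Best value per unit of size first: Tenant A 29/5≈5.8, Tenant C 11/5≈2.2, Tenant S 8/5≈1.6, Tenant T 6/26≈0.231.
Take all of Tenant A (5 m², value 29) ; 9 m² left.
All 5 m² of Tenant C fit (value 11) ; 4 remain.
Fill the last 4 m² with part of Tenant S: 4/5 of it earns 6.4.
Total value = 46.4.

46.4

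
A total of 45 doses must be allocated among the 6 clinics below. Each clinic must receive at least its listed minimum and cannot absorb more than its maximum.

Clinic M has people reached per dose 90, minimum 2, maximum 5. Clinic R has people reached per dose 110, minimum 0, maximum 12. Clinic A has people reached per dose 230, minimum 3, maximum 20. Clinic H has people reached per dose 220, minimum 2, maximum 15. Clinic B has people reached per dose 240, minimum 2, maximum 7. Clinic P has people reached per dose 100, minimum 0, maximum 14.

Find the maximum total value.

9870

Meeting every minimum uses 2+0+3+2+2+0 = 9 doses, leaving 36.
Rank by people reached per dose: Clinic B 240 > Clinic A 230 > Clinic H 220 > Clinic R 110 > Clinic P 100 > Clinic M 90.
Give Clinic B 5 more to hit its cap of 7 → 31 left.
Give Clinic A 17 more to hit its cap of 20 → 14 left.
Clinic H takes 13 more to reach its cap of 15 → 1 left.
Clinic R has room for 12 more but only 1 remain, so it gets 1.
Total = 90×2 + 110×1 + 230×20 + 220×15 + 240×7 = 9870.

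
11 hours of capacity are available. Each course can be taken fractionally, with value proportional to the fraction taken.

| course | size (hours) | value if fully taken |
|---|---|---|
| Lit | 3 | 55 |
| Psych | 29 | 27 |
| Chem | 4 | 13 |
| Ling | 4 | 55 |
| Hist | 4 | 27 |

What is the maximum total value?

137

Sort by value density: Lit 55/3≈18.3, Ling 55/4≈13.8, Hist 27/4≈6.75, Chem 13/4≈3.25, Psych 27/29≈0.931.
Lit: take in full, 3 hours for value 55 → 8 left.
Ling: take in full, 4 hours for value 55 → 4 left.
Take all of Hist (4 hours, value 27) → 0 hours left.
Total value = 137.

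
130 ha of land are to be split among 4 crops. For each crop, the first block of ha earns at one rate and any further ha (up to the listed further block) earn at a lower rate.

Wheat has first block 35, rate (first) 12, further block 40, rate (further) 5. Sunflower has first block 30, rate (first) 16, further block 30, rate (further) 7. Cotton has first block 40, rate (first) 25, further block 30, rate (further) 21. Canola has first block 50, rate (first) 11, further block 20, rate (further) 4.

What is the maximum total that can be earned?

Rank every tier by rate: Cotton/tier1 25 > Cotton/tier2 21 > Sunflower/tier1 16 > Wheat/tier1 12 > Canola/tier1 11 > Sunflower/tier2 7 > Wheat/tier2 5 > Canola/tier2 4.
Cotton/tier1 (25): +40 → 90 left.
Cotton tier2 at 21: fill all 30 → 60 left.
Fill Sunflower tier1 block (30 at 16) → 30 left.
Wheat tier1 at 12: only 30 left, fill 30.
Total = 25×40 + 21×30 + 16×30 + 12×30 = 2470.

2470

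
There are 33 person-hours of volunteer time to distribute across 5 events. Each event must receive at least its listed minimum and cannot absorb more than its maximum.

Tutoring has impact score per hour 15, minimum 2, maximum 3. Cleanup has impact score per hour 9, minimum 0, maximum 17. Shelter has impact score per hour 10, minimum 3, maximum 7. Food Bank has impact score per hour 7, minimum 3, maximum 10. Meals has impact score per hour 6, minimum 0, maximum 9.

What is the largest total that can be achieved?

310

Meeting every minimum uses 2+0+3+3+0 = 8 person-hours, leaving 25.
Highest impact score per hour first: Tutoring 15 > Shelter 10 > Cleanup 9 > Food Bank 7 > Meals 6.
Give Tutoring 1 more to hit its cap of 3 ; 24 left.
Give Shelter 4 more to hit its cap of 7 ; 20 left.
Cleanup takes 17 more to reach its cap of 17 ; 3 left.
Only 3 left; Food Bank takes them to reach 6.
Total = 15×3 + 9×17 + 10×7 + 7×6 = 310.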